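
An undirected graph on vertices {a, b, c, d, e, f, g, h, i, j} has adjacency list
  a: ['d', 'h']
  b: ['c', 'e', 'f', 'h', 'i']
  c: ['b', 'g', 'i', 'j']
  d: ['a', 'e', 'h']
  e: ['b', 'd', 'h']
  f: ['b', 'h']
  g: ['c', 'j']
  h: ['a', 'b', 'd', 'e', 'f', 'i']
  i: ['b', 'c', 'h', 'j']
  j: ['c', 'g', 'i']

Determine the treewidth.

A width-2 tree decomposition is:
Bags: B1 = {b, h, i}  B2 = {b, e, h}  B3 = {d, e, h}  B4 = {b, c, i}  B5 = {a, d, h}  B6 = {b, f, h}  B7 = {c, i, j}  B8 = {c, g, j}
Tree: B1–B2, B2–B3, B1–B4, B3–B5, B1–B6, B4–B7, B7–B8
Every bag has size at most 3, so the width is 3 − 1 = 2 and tw(G) ≤ 2. On the other hand G contains the 3-clique {c, g, j}. A clique must lie in a single bag of any decomposition, so no decomposition can have width below 2. Therefore the treewidth is 2.

2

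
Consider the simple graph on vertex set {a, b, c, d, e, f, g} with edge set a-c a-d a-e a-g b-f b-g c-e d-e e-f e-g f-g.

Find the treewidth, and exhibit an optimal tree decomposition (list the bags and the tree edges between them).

Each bag holds 3 vertices, so the decomposition has width 2, which upper-bounds the treewidth. For the lower bound, the 3 vertices {a, e, g} are pairwise adjacent, and any tree decomposition puts a clique entirely inside one bag — forcing width ≥ 2. The upper and lower bounds meet at 2, so that is the treewidth.

Treewidth 2.
One such decomposition:
Bags: B1 = {b, f, g}  B2 = {e, f, g}  B3 = {a, e, g}  B4 = {a, d, e}  B5 = {a, c, e}
Tree: B1–B2, B2–B3, B3–B4, B3–B5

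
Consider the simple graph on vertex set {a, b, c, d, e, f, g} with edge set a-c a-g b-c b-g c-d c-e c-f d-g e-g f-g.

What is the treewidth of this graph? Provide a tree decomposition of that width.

Each bag holds 3 vertices, so the decomposition has width 2, which upper-bounds the treewidth. Since c–d–g–b–c is a cycle in G, G is not acyclic. Forests are exactly the graphs of treewidth ≤ 1, so tw(G) ≥ 2. Therefore the treewidth is 2.

Treewidth 2.
One optimal decomposition is:
Bags: B1 = {c, d, g}  B2 = {b, c, g}  B3 = {c, e, g}  B4 = {a, c, g}  B5 = {c, f, g}
Tree: B1–B2, B2–B3, B3–B4, B4–B5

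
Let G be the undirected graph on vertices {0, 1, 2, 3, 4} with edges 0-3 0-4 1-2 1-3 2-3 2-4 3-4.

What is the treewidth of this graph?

2

A width-2 tree decomposition is:
Bags: B1 = {2, 3, 4}  B2 = {1, 2, 3}  B3 = {0, 3, 4}
Tree: B1–B2, B1–B3
Every bag has size at most 3, so the width is 3 − 1 = 2 and tw(G) ≤ 2. Conversely, {0, 3, 4} is a clique of size 3, and the vertices of any clique must share a bag in every tree decomposition; so some bag has ≥ 3 vertices and tw(G) ≥ 2. Therefore the treewidth is 2.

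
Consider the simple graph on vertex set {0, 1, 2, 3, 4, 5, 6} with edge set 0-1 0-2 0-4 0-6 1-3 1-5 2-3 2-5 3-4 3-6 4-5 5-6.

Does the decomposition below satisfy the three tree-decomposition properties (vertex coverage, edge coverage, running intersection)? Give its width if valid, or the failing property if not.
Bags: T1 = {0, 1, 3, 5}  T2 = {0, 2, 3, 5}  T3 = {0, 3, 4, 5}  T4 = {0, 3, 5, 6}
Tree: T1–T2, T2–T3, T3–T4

Every vertex of G appears in some bag (union = {0, 1, 2, 3, 4, 5, 6}); every edge is covered by a bag; and for each vertex v the set of bags containing v is connected in the bag tree. The decomposition is therefore valid. The largest bag has 4 vertices, so the width is 3.

Yes; width 3.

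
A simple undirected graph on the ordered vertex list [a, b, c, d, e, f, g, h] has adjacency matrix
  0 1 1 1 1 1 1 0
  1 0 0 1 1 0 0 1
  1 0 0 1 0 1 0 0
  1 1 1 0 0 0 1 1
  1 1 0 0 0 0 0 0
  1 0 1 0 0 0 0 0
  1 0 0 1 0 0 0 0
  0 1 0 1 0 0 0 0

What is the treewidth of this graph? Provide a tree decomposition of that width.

The largest bag has 3 vertices, giving width 2; this decomposition certifies tw(G) ≤ 2. On the other hand G contains the 3-clique {b, d, h}. A clique must lie in a single bag of any decomposition, so no decomposition can have width below 2. Combining the bounds, tw(G) = 2.

Treewidth 2.
One optimal decomposition is:
Bags: B1 = {a, b, e}  B2 = {a, b, d}  B3 = {b, d, h}  B4 = {a, c, d}  B5 = {a, d, g}  B6 = {a, c, f}
Tree: B1–B2, B2–B3, B2–B4, B2–B5, B4–B6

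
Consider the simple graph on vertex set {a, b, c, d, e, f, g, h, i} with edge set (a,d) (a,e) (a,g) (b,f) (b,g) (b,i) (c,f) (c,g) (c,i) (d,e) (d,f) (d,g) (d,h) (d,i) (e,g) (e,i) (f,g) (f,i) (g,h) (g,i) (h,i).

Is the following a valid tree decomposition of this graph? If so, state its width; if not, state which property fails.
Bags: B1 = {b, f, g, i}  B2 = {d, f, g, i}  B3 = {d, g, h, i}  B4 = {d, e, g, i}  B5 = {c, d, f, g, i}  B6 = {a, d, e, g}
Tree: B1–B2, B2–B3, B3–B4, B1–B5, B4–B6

No — bags containing vertex d are not connected in the tree.

A tree decomposition must satisfy three properties: every vertex lies in some bag; for every edge, both endpoints lie together in some bag; and for every vertex, the bags containing it form a connected subtree. Here bags containing vertex d are not connected in the tree, so the decomposition is invalid.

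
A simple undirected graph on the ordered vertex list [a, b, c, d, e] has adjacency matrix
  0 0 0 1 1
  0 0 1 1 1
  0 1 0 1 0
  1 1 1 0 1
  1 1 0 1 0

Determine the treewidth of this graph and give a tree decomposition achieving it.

Treewidth 2.
One such decomposition:
Bags: B1 = {b, d, e}  B2 = {b, c, d}  B3 = {a, d, e}
Tree: B1–B2, B1–B3

Each bag holds 3 vertices, so the decomposition has width 2, which upper-bounds the treewidth. For the lower bound, the 3 vertices {a, d, e} are pairwise adjacent, and any tree decomposition puts a clique entirely inside one bag — forcing width ≥ 2. The upper and lower bounds meet at 2, so that is the treewidth.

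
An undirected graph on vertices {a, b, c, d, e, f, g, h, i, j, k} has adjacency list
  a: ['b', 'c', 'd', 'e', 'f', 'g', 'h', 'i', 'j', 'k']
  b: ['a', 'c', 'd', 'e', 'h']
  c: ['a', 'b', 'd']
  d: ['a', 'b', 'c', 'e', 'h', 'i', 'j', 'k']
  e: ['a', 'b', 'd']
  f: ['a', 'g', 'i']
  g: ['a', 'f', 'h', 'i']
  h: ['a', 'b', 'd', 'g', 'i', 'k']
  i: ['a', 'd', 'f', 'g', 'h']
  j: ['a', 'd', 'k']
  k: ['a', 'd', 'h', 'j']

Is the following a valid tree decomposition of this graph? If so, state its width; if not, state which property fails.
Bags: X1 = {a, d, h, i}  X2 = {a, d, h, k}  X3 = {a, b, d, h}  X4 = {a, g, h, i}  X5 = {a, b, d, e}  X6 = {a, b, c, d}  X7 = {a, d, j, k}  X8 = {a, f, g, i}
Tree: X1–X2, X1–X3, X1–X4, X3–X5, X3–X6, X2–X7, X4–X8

Yes; width 3.

Checking the three conditions: (i) the bags cover all of {a, b, c, d, e, f, g, h, i, j, k}; (ii) for each edge, some bag contains both endpoints; (iii) the bags containing any fixed vertex form a subtree. All hold, so the decomposition is valid with width 4 − 1 = 3.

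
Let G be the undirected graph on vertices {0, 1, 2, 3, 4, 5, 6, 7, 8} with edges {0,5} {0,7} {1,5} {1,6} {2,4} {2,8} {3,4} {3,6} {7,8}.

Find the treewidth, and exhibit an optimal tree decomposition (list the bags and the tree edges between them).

Each bag holds 3 vertices, so the decomposition has width 2, which upper-bounds the treewidth. Since 3–4–2–8–7–0–5–1–6–3 is a cycle in G, G is not acyclic. Forests are exactly the graphs of treewidth ≤ 1, so tw(G) ≥ 2. Hence tw(G) = 2 exactly.

Treewidth 2.
Bags: B1 = {2, 3, 4}  B2 = {2, 3, 8}  B3 = {3, 7, 8}  B4 = {0, 3, 7}  B5 = {0, 3, 5}  B6 = {1, 3, 5}  B7 = {1, 3, 6}
Tree: B1–B2, B2–B3, B3–B4, B4–B5, B5–B6, B6–B7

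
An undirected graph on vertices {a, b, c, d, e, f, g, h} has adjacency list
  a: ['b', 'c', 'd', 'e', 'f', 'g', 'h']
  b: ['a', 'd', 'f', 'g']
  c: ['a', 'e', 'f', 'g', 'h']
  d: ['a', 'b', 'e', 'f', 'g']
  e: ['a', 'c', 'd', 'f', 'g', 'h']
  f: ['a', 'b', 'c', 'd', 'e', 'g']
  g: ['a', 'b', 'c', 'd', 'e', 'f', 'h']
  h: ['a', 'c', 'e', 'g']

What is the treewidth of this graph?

A width-4 tree decomposition is:
Bags: B1 = {a, b, d, f, g}  B2 = {a, d, e, f, g}  B3 = {a, c, e, f, g}  B4 = {a, c, e, g, h}
Tree: B1–B2, B2–B3, B3–B4
The largest bag has 5 vertices, giving width 4; this decomposition certifies tw(G) ≤ 4. Conversely, {a, c, e, g, h} is a clique of size 5, and the vertices of any clique must share a bag in every tree decomposition; so some bag has ≥ 5 vertices and tw(G) ≥ 4. The upper and lower bounds meet at 4, so that is the treewidth.

4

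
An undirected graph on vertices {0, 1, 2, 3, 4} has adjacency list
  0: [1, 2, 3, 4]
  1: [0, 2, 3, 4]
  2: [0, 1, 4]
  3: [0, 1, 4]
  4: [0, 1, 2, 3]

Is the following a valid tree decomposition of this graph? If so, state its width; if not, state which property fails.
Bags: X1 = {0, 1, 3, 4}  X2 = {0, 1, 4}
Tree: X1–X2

A tree decomposition must satisfy three properties: every vertex lies in some bag; for every edge, both endpoints lie together in some bag; and for every vertex, the bags containing it form a connected subtree. Here vertex 2 appears in no bag, so the decomposition is invalid.

No — vertex 2 appears in no bag.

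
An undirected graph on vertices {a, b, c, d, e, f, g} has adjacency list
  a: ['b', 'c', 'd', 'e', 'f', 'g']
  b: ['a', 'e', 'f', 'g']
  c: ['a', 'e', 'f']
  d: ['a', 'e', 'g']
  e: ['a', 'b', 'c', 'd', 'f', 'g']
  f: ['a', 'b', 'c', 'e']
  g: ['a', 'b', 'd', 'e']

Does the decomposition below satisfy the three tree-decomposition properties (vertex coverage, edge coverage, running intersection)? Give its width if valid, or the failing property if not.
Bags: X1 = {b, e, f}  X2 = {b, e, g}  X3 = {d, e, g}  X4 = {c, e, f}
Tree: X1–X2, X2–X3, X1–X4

No — vertex a appears in no bag.

A tree decomposition must satisfy three properties: every vertex lies in some bag; for every edge, both endpoints lie together in some bag; and for every vertex, the bags containing it form a connected subtree. Here vertex a appears in no bag, so the decomposition is invalid.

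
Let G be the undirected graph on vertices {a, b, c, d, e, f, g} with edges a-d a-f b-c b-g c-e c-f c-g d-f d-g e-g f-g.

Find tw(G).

2

A width-2 tree decomposition is:
Bags: B1 = {c, f, g}  B2 = {d, f, g}  B3 = {c, e, g}  B4 = {a, d, f}  B5 = {b, c, g}
Tree: B1–B2, B1–B3, B2–B4, B1–B5
Every bag has size at most 3, so the width is 3 − 1 = 2 and tw(G) ≤ 2. Conversely, {d, f, g} is a clique of size 3, and the vertices of any clique must share a bag in every tree decomposition; so some bag has ≥ 3 vertices and tw(G) ≥ 2. Combining the bounds, tw(G) = 2.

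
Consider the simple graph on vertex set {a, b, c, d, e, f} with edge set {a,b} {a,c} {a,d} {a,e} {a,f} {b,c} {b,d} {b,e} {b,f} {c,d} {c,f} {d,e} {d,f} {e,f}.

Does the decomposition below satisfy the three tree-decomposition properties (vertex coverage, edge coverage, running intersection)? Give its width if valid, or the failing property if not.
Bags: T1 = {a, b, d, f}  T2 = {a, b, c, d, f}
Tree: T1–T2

No — vertex e appears in no bag.

A tree decomposition must satisfy three properties: every vertex lies in some bag; for every edge, both endpoints lie together in some bag; and for every vertex, the bags containing it form a connected subtree. Here vertex e appears in no bag, so the decomposition is invalid.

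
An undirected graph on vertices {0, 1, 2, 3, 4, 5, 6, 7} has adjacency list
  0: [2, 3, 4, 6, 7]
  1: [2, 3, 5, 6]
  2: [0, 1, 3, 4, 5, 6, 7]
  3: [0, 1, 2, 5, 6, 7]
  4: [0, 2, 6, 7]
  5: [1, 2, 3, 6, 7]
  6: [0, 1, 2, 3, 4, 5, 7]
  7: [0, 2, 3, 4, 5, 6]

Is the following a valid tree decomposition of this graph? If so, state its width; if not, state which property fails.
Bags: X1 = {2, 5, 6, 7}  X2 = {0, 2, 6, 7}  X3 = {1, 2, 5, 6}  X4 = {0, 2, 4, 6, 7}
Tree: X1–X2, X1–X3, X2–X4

No — vertex 3 appears in no bag.

A tree decomposition must satisfy three properties: every vertex lies in some bag; for every edge, both endpoints lie together in some bag; and for every vertex, the bags containing it form a connected subtree. Here vertex 3 appears in no bag, so the decomposition is invalid.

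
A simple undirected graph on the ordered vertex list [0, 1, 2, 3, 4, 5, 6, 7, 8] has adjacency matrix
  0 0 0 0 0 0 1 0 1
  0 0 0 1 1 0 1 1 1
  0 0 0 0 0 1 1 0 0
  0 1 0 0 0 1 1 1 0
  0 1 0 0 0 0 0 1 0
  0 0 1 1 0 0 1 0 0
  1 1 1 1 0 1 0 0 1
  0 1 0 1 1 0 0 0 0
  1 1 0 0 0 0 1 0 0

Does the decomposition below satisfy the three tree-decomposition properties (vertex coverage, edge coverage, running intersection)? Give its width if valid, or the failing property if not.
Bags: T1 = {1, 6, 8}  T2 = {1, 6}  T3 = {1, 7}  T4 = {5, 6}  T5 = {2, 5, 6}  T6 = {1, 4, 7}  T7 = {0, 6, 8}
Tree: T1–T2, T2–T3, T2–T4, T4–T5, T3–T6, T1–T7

No — vertex 3 appears in no bag.

A tree decomposition must satisfy three properties: every vertex lies in some bag; for every edge, both endpoints lie together in some bag; and for every vertex, the bags containing it form a connected subtree. Here vertex 3 appears in no bag, so the decomposition is invalid.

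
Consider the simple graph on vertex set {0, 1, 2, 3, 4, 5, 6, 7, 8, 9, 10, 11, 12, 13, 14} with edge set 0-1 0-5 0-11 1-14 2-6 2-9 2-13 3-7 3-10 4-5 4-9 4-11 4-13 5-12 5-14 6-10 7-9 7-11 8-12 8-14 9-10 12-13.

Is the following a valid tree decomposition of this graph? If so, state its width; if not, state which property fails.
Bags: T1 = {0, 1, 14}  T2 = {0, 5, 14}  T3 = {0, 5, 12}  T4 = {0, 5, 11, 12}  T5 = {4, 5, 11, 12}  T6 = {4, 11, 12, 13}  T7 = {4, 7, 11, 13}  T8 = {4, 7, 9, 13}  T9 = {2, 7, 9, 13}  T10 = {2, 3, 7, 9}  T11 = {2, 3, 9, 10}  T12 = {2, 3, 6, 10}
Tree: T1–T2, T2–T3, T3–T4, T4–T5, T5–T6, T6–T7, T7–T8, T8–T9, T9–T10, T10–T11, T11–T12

No — vertex 8 appears in no bag.

A tree decomposition must satisfy three properties: every vertex lies in some bag; for every edge, both endpoints lie together in some bag; and for every vertex, the bags containing it form a connected subtree. Here vertex 8 appears in no bag, so the decomposition is invalid.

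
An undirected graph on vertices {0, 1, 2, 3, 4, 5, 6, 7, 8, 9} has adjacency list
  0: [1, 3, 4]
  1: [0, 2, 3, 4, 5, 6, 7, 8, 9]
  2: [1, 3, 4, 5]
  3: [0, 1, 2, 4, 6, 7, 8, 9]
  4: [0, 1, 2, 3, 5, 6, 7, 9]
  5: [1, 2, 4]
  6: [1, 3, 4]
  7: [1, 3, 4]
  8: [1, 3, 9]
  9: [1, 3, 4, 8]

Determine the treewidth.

3

A width-3 tree decomposition is:
Bags: B1 = {1, 3, 4, 7}  B2 = {1, 3, 4, 9}  B3 = {1, 3, 4, 6}  B4 = {1, 2, 3, 4}  B5 = {1, 3, 8, 9}  B6 = {0, 1, 3, 4}  B7 = {1, 2, 4, 5}
Tree: B1–B2, B1–B3, B1–B4, B2–B5, B1–B6, B4–B7
Each bag holds 4 vertices, so the decomposition has width 3, which upper-bounds the treewidth. On the other hand G contains the 4-clique {1, 3, 8, 9}. A clique must lie in a single bag of any decomposition, so no decomposition can have width below 3. Hence tw(G) = 3 exactly.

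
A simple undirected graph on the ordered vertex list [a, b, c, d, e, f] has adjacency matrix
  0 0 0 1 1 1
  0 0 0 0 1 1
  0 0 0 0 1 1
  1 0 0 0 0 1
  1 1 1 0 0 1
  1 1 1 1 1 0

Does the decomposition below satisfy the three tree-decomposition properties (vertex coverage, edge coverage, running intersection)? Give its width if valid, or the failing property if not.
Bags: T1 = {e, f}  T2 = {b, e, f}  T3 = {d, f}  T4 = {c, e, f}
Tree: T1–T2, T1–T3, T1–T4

A tree decomposition must satisfy three properties: every vertex lies in some bag; for every edge, both endpoints lie together in some bag; and for every vertex, the bags containing it form a connected subtree. Here vertex a appears in no bag, so the decomposition is invalid.

No — vertex a appears in no bag.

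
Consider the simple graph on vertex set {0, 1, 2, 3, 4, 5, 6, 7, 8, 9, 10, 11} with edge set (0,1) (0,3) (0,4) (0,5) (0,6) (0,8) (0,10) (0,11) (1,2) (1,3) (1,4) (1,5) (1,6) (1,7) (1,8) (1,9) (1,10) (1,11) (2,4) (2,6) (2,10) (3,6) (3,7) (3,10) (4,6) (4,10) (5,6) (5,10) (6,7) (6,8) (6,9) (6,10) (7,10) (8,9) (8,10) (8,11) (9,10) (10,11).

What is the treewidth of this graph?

A width-4 tree decomposition is:
Bags: B1 = {0, 1, 6, 8, 10}  B2 = {0, 1, 3, 6, 10}  B3 = {0, 1, 5, 6, 10}  B4 = {0, 1, 8, 10, 11}  B5 = {1, 3, 6, 7, 10}  B6 = {1, 6, 8, 9, 10}  B7 = {0, 1, 4, 6, 10}  B8 = {1, 2, 4, 6, 10}
Tree: B1–B2, B2–B3, B1–B4, B2–B5, B1–B6, B1–B7, B7–B8
Each bag holds 5 vertices, so the decomposition has width 4, which upper-bounds the treewidth. Conversely, {0, 1, 8, 10, 11} is a clique of size 5, and the vertices of any clique must share a bag in every tree decomposition; so some bag has ≥ 5 vertices and tw(G) ≥ 4. Combining the bounds, tw(G) = 4.

4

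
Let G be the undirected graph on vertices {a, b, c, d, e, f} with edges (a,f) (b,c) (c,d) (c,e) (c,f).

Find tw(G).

A width-1 tree decomposition is:
Bags: B1 = {b, c}  B2 = {c, f}  B3 = {a, f}  B4 = {c, d}  B5 = {c, e}
Tree: B1–B2, B2–B3, B2–B4, B4–B5
Every bag has size at most 2, so the width is 2 − 1 = 1 and tw(G) ≤ 1. G has an edge, so its treewidth is at least 1. Hence tw(G) = 1 exactly.

1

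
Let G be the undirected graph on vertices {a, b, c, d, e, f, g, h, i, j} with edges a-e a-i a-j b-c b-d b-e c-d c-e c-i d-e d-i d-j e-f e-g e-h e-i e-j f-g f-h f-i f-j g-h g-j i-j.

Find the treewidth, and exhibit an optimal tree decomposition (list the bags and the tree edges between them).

The largest bag has 4 vertices, giving width 3; this decomposition certifies tw(G) ≤ 3. On the other hand G contains the 4-clique {e, f, g, j}. A clique must lie in a single bag of any decomposition, so no decomposition can have width below 3. The upper and lower bounds meet at 3, so that is the treewidth.

Treewidth 3.
Bags: B1 = {e, f, i, j}  B2 = {e, f, g, j}  B3 = {d, e, i, j}  B4 = {c, d, e, i}  B5 = {e, f, g, h}  B6 = {a, e, i, j}  B7 = {b, c, d, e}
Tree: B1–B2, B1–B3, B3–B4, B2–B5, B3–B6, B4–B7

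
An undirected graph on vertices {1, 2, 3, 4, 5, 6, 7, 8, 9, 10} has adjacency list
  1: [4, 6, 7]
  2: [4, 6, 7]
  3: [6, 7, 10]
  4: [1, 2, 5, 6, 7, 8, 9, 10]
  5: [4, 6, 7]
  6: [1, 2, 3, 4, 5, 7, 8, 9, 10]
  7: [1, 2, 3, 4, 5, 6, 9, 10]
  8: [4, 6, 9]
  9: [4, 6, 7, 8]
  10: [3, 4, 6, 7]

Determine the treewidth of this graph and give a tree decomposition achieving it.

Treewidth 3.
One such decomposition:
Bags: B1 = {4, 5, 6, 7}  B2 = {2, 4, 6, 7}  B3 = {4, 6, 7, 9}  B4 = {1, 4, 6, 7}  B5 = {4, 6, 7, 10}  B6 = {3, 6, 7, 10}  B7 = {4, 6, 8, 9}
Tree: B1–B2, B1–B3, B2–B4, B3–B5, B5–B6, B3–B7

The largest bag has 4 vertices, giving width 3; this decomposition certifies tw(G) ≤ 3. Conversely, {3, 6, 7, 10} is a clique of size 4, and the vertices of any clique must share a bag in every tree decomposition; so some bag has ≥ 4 vertices and tw(G) ≥ 3. Combining the bounds, tw(G) = 3.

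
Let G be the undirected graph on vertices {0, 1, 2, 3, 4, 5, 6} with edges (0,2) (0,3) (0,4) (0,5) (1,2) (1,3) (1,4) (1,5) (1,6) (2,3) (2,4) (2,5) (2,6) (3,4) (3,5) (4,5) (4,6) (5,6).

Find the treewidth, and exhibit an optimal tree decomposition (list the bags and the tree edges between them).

Treewidth 4.
One optimal decomposition is:
Bags: B1 = {1, 2, 4, 5, 6}  B2 = {1, 2, 3, 4, 5}  B3 = {0, 2, 3, 4, 5}
Tree: B1–B2, B2–B3

Every bag has size at most 5, so the width is 5 − 1 = 4 and tw(G) ≤ 4. For the lower bound, the 5 vertices {0, 2, 3, 4, 5} are pairwise adjacent, and any tree decomposition puts a clique entirely inside one bag — forcing width ≥ 4. Hence tw(G) = 4 exactly.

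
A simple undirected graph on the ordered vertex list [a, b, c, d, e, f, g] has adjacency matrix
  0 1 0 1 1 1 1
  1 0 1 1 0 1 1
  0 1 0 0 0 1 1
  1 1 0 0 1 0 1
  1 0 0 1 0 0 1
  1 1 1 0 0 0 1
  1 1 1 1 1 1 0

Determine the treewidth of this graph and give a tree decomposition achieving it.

Treewidth 3.
One such decomposition:
Bags: B1 = {a, b, d, g}  B2 = {a, d, e, g}  B3 = {a, b, f, g}  B4 = {b, c, f, g}
Tree: B1–B2, B1–B3, B3–B4

Each bag holds 4 vertices, so the decomposition has width 3, which upper-bounds the treewidth. For the lower bound, the 4 vertices {a, d, e, g} are pairwise adjacent, and any tree decomposition puts a clique entirely inside one bag — forcing width ≥ 3. Hence tw(G) = 3 exactly.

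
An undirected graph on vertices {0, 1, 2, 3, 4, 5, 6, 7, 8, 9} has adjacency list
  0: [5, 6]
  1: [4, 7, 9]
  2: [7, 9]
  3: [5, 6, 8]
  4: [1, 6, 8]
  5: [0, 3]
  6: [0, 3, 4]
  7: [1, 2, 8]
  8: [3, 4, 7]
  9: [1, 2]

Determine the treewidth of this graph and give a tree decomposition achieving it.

Each bag holds 3 vertices, so the decomposition has width 2, which upper-bounds the treewidth. Since 9–2–7–1–9 is a cycle in G, G is not acyclic. Forests are exactly the graphs of treewidth ≤ 1, so tw(G) ≥ 2. Therefore the treewidth is 2.

Treewidth 2.
Bags: B1 = {1, 2, 9}  B2 = {1, 2, 7}  B3 = {1, 4, 7}  B4 = {4, 7, 8}  B5 = {4, 6, 8}  B6 = {3, 6, 8}  B7 = {0, 3, 6}  B8 = {0, 3, 5}
Tree: B1–B2, B2–B3, B3–B4, B4–B5, B5–B6, B6–B7, B7–B8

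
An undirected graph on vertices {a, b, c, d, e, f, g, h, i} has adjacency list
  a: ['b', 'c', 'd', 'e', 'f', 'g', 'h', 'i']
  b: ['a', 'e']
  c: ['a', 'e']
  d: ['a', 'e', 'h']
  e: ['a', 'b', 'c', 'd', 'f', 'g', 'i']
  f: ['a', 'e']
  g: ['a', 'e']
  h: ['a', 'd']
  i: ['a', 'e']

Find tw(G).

2

A width-2 tree decomposition is:
Bags: B1 = {a, e, i}  B2 = {a, d, e}  B3 = {a, c, e}  B4 = {a, e, g}  B5 = {a, e, f}  B6 = {a, b, e}  B7 = {a, d, h}
Tree: B1–B2, B2–B3, B3–B4, B1–B5, B4–B6, B2–B7
The largest bag has 3 vertices, giving width 2; this decomposition certifies tw(G) ≤ 2. Conversely, {a, d, e} is a clique of size 3, and the vertices of any clique must share a bag in every tree decomposition; so some bag has ≥ 3 vertices and tw(G) ≥ 2. Combining the bounds, tw(G) = 2.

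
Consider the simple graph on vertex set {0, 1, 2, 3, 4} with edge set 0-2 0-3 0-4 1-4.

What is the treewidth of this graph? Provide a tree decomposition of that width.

Treewidth 1.
One optimal decomposition is:
Bags: B1 = {0, 2}  B2 = {0, 3}  B3 = {0, 4}  B4 = {1, 4}
Tree: B1–B2, B2–B3, B3–B4

The largest bag has 2 vertices, giving width 1; this decomposition certifies tw(G) ≤ 1. G has an edge, so its treewidth is at least 1. Therefore the treewidth is 1.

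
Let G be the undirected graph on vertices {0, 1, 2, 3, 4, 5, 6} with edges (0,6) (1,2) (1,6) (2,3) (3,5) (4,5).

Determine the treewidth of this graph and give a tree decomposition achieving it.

Every bag has size at most 2, so the width is 2 − 1 = 1 and tw(G) ≤ 1. Any graph with an edge has treewidth ≥ 1, and G has the edge 4–5. Combining the bounds, tw(G) = 1.

Treewidth 1.
Bags: B1 = {4, 5}  B2 = {3, 5}  B3 = {2, 3}  B4 = {1, 2}  B5 = {1, 6}  B6 = {0, 6}
Tree: B1–B2, B2–B3, B3–B4, B4–B5, B5–B6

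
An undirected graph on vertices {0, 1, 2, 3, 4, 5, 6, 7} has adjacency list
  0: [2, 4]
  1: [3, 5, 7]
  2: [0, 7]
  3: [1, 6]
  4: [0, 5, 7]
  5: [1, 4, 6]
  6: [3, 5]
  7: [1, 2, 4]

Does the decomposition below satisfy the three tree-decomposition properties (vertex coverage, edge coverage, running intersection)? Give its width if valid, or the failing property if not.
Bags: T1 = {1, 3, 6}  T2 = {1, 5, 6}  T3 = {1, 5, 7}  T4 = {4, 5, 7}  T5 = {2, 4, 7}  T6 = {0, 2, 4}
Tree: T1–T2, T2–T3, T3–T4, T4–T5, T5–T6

Yes; width 2.

Checking the three conditions: (i) the bags cover all of {0, 1, 2, 3, 4, 5, 6, 7}; (ii) for each edge, some bag contains both endpoints; (iii) the bags containing any fixed vertex form a subtree. All hold, so the decomposition is valid with width 3 − 1 = 2.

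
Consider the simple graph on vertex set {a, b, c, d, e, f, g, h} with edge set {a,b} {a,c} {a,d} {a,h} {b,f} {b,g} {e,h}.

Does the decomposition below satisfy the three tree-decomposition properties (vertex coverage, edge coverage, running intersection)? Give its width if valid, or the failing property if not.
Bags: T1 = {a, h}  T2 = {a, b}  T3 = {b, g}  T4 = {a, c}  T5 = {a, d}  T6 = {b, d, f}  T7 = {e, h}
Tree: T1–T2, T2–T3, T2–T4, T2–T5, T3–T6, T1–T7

No — bags containing vertex d are not connected in the tree.

A tree decomposition must satisfy three properties: every vertex lies in some bag; for every edge, both endpoints lie together in some bag; and for every vertex, the bags containing it form a connected subtree. Here bags containing vertex d are not connected in the tree, so the decomposition is invalid.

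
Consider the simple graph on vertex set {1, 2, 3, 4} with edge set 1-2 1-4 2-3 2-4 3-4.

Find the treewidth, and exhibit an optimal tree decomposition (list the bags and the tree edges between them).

Treewidth 2.
Bags: B1 = {2, 3, 4}  B2 = {1, 2, 4}
Tree: B1–B2

Every bag has size at most 3, so the width is 3 − 1 = 2 and tw(G) ≤ 2. On the other hand G contains the 3-clique {1, 2, 4}. A clique must lie in a single bag of any decomposition, so no decomposition can have width below 2. Combining the bounds, tw(G) = 2.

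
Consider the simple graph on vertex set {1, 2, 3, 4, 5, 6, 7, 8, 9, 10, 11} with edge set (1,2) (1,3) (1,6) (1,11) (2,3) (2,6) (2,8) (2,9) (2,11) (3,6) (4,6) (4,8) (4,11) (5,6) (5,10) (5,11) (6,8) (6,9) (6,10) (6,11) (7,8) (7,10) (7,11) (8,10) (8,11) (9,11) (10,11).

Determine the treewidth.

A width-3 tree decomposition is:
Bags: B1 = {2, 6, 8, 11}  B2 = {6, 8, 10, 11}  B3 = {1, 2, 6, 11}  B4 = {4, 6, 8, 11}  B5 = {7, 8, 10, 11}  B6 = {5, 6, 10, 11}  B7 = {1, 2, 3, 6}  B8 = {2, 6, 9, 11}
Tree: B1–B2, B1–B3, B2–B4, B2–B5, B2–B6, B3–B7, B1–B8
The largest bag has 4 vertices, giving width 3; this decomposition certifies tw(G) ≤ 3. Conversely, {2, 6, 8, 11} is a clique of size 4, and the vertices of any clique must share a bag in every tree decomposition; so some bag has ≥ 4 vertices and tw(G) ≥ 3. Combining the bounds, tw(G) = 3.

3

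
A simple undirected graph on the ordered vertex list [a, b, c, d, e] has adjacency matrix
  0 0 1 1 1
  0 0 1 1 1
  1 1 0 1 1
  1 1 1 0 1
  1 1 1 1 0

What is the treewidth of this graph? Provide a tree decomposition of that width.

Each bag holds 4 vertices, so the decomposition has width 3, which upper-bounds the treewidth. Conversely, {a, c, d, e} is a clique of size 4, and the vertices of any clique must share a bag in every tree decomposition; so some bag has ≥ 4 vertices and tw(G) ≥ 3. Hence tw(G) = 3 exactly.

Treewidth 3.
One optimal decomposition is:
Bags: B1 = {b, c, d, e}  B2 = {a, c, d, e}
Tree: B1–B2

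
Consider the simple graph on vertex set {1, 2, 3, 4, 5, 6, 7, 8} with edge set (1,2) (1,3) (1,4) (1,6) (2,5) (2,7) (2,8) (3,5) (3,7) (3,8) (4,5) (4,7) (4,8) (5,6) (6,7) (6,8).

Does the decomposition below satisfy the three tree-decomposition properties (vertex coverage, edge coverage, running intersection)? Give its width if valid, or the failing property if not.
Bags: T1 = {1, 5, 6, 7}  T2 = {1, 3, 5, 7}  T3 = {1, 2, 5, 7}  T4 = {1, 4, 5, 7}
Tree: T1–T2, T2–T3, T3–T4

A tree decomposition must satisfy three properties: every vertex lies in some bag; for every edge, both endpoints lie together in some bag; and for every vertex, the bags containing it form a connected subtree. Here vertex 8 appears in no bag, so the decomposition is invalid.

No — vertex 8 appears in no bag.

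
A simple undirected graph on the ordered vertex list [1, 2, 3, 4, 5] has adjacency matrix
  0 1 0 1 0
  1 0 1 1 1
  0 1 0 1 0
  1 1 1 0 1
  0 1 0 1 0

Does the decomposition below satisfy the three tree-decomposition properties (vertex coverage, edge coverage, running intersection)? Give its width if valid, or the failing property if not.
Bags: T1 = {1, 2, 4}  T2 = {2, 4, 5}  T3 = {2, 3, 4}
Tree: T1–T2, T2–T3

Every vertex of G appears in some bag (union = {1, 2, 3, 4, 5}); every edge is covered by a bag; and for each vertex v the set of bags containing v is connected in the bag tree. The decomposition is therefore valid. The largest bag has 3 vertices, so the width is 2.

Yes; width 2.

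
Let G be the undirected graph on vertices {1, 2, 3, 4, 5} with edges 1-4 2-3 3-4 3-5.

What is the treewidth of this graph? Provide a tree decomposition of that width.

The largest bag has 2 vertices, giving width 1; this decomposition certifies tw(G) ≤ 1. Since G has at least one edge (e.g. 3–4), it is not an edgeless graph, so tw(G) ≥ 1. The upper and lower bounds meet at 1, so that is the treewidth.

Treewidth 1.
One optimal decomposition is:
Bags: B1 = {3, 4}  B2 = {2, 3}  B3 = {1, 4}  B4 = {3, 5}
Tree: B1–B2, B1–B3, B2–B4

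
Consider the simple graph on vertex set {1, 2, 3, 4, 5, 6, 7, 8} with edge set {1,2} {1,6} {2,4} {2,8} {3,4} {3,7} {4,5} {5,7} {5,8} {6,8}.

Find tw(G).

2

A width-2 tree decomposition is:
Bags: B1 = {3, 4, 7}  B2 = {4, 5, 7}  B3 = {2, 4, 5}  B4 = {2, 5, 8}  B5 = {1, 2, 8}  B6 = {1, 6, 8}
Tree: B1–B2, B2–B3, B3–B4, B4–B5, B5–B6
The largest bag has 3 vertices, giving width 2; this decomposition certifies tw(G) ≤ 2. For the lower bound, G contains the cycle 3–7–5–4–3, so G is not a forest; only forests have treewidth ≤ 1, hence tw(G) ≥ 2. Therefore the treewidth is 2.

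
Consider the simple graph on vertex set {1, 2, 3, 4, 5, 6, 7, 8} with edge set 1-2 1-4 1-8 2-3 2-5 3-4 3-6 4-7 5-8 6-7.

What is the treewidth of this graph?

2

A width-2 tree decomposition is:
Bags: B1 = {1, 5, 8}  B2 = {1, 2, 5}  B3 = {1, 2, 4}  B4 = {2, 3, 4}  B5 = {3, 4, 7}  B6 = {3, 6, 7}
Tree: B1–B2, B2–B3, B3–B4, B4–B5, B5–B6
The largest bag has 3 vertices, giving width 2; this decomposition certifies tw(G) ≤ 2. Since 8–5–2–1–8 is a cycle in G, G is not acyclic. Forests are exactly the graphs of treewidth ≤ 1, so tw(G) ≥ 2. Therefore the treewidth is 2.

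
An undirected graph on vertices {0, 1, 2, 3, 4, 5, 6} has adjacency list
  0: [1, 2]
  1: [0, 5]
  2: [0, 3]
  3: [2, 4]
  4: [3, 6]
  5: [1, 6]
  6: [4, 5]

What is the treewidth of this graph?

A width-2 tree decomposition is:
Bags: B1 = {1, 5, 6}  B2 = {1, 4, 6}  B3 = {1, 3, 4}  B4 = {1, 2, 3}  B5 = {0, 1, 2}
Tree: B1–B2, B2–B3, B3–B4, B4–B5
Each bag holds 3 vertices, so the decomposition has width 2, which upper-bounds the treewidth. The edges 1–5–6–4–3–2–0–1 form a cycle, so G is not a tree and its treewidth is at least 2. Combining the bounds, tw(G) = 2.

2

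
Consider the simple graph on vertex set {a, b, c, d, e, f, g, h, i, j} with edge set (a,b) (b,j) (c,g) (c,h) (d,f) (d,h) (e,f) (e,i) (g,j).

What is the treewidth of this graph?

A width-1 tree decomposition is:
Bags: B1 = {e, i}  B2 = {e, f}  B3 = {d, f}  B4 = {d, h}  B5 = {c, h}  B6 = {c, g}  B7 = {g, j}  B8 = {b, j}  B9 = {a, b}
Tree: B1–B2, B2–B3, B3–B4, B4–B5, B5–B6, B6–B7, B7–B8, B8–B9
The largest bag has 2 vertices, giving width 1; this decomposition certifies tw(G) ≤ 1. Any graph with an edge has treewidth ≥ 1, and G has the edge i–e. Therefore the treewidth is 1.

1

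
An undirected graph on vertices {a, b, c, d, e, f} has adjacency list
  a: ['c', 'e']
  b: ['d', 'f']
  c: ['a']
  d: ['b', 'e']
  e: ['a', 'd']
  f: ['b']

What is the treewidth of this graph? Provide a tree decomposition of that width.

Every bag has size at most 2, so the width is 2 − 1 = 1 and tw(G) ≤ 1. G has an edge, so its treewidth is at least 1. Hence tw(G) = 1 exactly.

Treewidth 1.
One optimal decomposition is:
Bags: B1 = {b, f}  B2 = {b, d}  B3 = {d, e}  B4 = {a, e}  B5 = {a, c}
Tree: B1–B2, B2–B3, B3–B4, B4–B5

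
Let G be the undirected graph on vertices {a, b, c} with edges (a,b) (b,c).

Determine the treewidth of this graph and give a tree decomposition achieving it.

Treewidth 1.
Bags: B1 = {b, c}  B2 = {a, b}
Tree: B1–B2

The largest bag has 2 vertices, giving width 1; this decomposition certifies tw(G) ≤ 1. Since G has at least one edge (e.g. c–b), it is not an edgeless graph, so tw(G) ≥ 1. The upper and lower bounds meet at 1, so that is the treewidth.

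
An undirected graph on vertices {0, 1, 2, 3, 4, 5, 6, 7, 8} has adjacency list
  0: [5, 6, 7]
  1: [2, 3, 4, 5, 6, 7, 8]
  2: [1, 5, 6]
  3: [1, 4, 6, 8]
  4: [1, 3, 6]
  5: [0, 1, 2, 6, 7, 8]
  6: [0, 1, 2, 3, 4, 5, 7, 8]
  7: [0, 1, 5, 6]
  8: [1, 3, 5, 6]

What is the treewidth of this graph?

A width-3 tree decomposition is:
Bags: B1 = {1, 3, 6, 8}  B2 = {1, 5, 6, 8}  B3 = {1, 3, 4, 6}  B4 = {1, 5, 6, 7}  B5 = {0, 5, 6, 7}  B6 = {1, 2, 5, 6}
Tree: B1–B2, B1–B3, B2–B4, B4–B5, B2–B6
The largest bag has 4 vertices, giving width 3; this decomposition certifies tw(G) ≤ 3. Conversely, {0, 5, 6, 7} is a clique of size 4, and the vertices of any clique must share a bag in every tree decomposition; so some bag has ≥ 4 vertices and tw(G) ≥ 3. Combining the bounds, tw(G) = 3.

3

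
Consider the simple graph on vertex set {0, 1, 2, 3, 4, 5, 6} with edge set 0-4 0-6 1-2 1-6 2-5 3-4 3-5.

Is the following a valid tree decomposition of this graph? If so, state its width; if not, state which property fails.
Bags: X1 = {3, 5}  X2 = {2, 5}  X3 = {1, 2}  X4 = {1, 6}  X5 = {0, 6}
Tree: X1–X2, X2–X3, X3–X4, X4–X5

No — vertex 4 appears in no bag.

A tree decomposition must satisfy three properties: every vertex lies in some bag; for every edge, both endpoints lie together in some bag; and for every vertex, the bags containing it form a connected subtree. Here vertex 4 appears in no bag, so the decomposition is invalid.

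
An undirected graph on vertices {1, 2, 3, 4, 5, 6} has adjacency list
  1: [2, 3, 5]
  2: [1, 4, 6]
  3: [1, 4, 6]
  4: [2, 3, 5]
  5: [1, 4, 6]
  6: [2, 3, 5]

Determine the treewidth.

A width-3 tree decomposition is:
Bags: B1 = {2, 3, 5, 6}  B2 = {1, 2, 3, 5}  B3 = {2, 3, 4, 5}
Tree: B1–B2, B2–B3
Every bag has size at most 4, so the width is 4 − 1 = 3 and tw(G) ≤ 3. For the lower bound: the 4 vertex sets {3,6}, {1,2}, {5}, {4} are disjoint, each induces a connected subgraph, and every pair is joined by at least one edge of G. Contracting each set to a single vertex therefore yields K_{4} as a minor, and since treewidth is minor-monotone, tw(G) ≥ tw(K_{4}) = 3. Therefore the treewidth is 3.

3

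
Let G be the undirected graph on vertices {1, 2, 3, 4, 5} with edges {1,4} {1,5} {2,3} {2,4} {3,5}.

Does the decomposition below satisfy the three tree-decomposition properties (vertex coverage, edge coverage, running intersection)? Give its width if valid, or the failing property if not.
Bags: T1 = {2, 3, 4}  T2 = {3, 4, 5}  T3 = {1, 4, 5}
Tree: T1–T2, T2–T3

Vertex coverage: the bags together contain {1, 2, 3, 4, 5}, the full vertex set. Edge coverage: each edge of G has both endpoints in at least one bag. Running intersection: for every vertex, the bags containing it form a connected subtree. All three properties hold, so this is a valid tree decomposition of width max|bag| − 1 = 2, and hence tw(G) ≤ 2.

Yes; width 2.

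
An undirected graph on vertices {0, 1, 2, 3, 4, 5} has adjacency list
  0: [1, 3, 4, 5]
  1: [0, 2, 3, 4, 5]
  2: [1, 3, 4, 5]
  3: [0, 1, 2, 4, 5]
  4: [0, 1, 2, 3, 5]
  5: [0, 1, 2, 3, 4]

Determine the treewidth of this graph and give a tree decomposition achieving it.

Treewidth 4.
Bags: B1 = {0, 1, 3, 4, 5}  B2 = {1, 2, 3, 4, 5}
Tree: B1–B2

Every bag has size at most 5, so the width is 5 − 1 = 4 and tw(G) ≤ 4. Conversely, {0, 1, 3, 4, 5} is a clique of size 5, and the vertices of any clique must share a bag in every tree decomposition; so some bag has ≥ 5 vertices and tw(G) ≥ 4. The upper and lower bounds meet at 4, so that is the treewidth.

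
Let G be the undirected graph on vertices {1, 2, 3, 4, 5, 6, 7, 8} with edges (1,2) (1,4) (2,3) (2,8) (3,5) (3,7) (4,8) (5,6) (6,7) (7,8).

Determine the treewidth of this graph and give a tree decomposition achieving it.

Treewidth 2.
Bags: B1 = {1, 2, 4}  B2 = {2, 4, 8}  B3 = {2, 3, 8}  B4 = {3, 7, 8}  B5 = {3, 5, 7}  B6 = {5, 6, 7}
Tree: B1–B2, B2–B3, B3–B4, B4–B5, B5–B6

Each bag holds 3 vertices, so the decomposition has width 2, which upper-bounds the treewidth. The edges 1–4–8–2–1 form a cycle, so G is not a tree and its treewidth is at least 2. The upper and lower bounds meet at 2, so that is the treewidth.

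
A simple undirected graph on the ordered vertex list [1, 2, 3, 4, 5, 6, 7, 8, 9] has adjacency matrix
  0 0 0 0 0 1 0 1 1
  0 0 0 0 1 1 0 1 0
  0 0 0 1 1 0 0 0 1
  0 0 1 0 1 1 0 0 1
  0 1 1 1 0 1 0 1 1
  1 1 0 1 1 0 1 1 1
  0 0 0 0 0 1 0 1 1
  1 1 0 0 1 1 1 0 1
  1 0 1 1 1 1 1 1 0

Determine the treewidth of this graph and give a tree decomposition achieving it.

Treewidth 3.
One optimal decomposition is:
Bags: B1 = {6, 7, 8, 9}  B2 = {5, 6, 8, 9}  B3 = {1, 6, 8, 9}  B4 = {4, 5, 6, 9}  B5 = {3, 4, 5, 9}  B6 = {2, 5, 6, 8}
Tree: B1–B2, B2–B3, B2–B4, B4–B5, B2–B6

Each bag holds 4 vertices, so the decomposition has width 3, which upper-bounds the treewidth. For the lower bound, the 4 vertices {3, 4, 5, 9} are pairwise adjacent, and any tree decomposition puts a clique entirely inside one bag — forcing width ≥ 3. Hence tw(G) = 3 exactly.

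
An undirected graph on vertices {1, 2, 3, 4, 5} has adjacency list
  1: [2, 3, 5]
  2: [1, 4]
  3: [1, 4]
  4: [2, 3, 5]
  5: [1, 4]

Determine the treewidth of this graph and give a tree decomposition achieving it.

Treewidth 2.
Bags: B1 = {1, 3, 4}  B2 = {1, 2, 4}  B3 = {1, 4, 5}
Tree: B1–B2, B2–B3

Each bag holds 3 vertices, so the decomposition has width 2, which upper-bounds the treewidth. The edges 4–3–1–2–4 form a cycle, so G is not a tree and its treewidth is at least 2. Hence tw(G) = 2 exactly.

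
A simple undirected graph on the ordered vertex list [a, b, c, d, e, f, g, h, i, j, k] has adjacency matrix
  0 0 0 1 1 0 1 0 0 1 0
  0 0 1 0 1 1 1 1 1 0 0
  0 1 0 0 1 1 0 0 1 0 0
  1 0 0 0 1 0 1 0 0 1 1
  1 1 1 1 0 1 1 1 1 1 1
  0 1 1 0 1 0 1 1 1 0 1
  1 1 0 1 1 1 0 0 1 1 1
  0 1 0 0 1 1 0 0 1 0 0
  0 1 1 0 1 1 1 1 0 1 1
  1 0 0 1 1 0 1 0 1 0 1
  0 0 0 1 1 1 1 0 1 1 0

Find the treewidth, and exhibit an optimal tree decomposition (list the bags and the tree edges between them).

Each bag holds 5 vertices, so the decomposition has width 4, which upper-bounds the treewidth. On the other hand G contains the 5-clique {a, d, e, g, j}. A clique must lie in a single bag of any decomposition, so no decomposition can have width below 4. Combining the bounds, tw(G) = 4.

Treewidth 4.
One such decomposition:
Bags: B1 = {e, g, i, j, k}  B2 = {e, f, g, i, k}  B3 = {d, e, g, j, k}  B4 = {b, e, f, g, i}  B5 = {b, e, f, h, i}  B6 = {b, c, e, f, i}  B7 = {a, d, e, g, j}
Tree: B1–B2, B1–B3, B2–B4, B4–B5, B5–B6, B3–B7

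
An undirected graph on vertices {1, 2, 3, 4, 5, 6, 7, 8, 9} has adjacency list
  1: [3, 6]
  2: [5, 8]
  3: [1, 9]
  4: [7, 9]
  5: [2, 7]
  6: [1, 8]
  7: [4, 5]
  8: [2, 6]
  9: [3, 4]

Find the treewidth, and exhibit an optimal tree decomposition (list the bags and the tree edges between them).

Treewidth 2.
One such decomposition:
Bags: B1 = {2, 6, 8}  B2 = {2, 5, 6}  B3 = {5, 6, 7}  B4 = {4, 6, 7}  B5 = {4, 6, 9}  B6 = {3, 6, 9}  B7 = {1, 3, 6}
Tree: B1–B2, B2–B3, B3–B4, B4–B5, B5–B6, B6–B7

Every bag has size at most 3, so the width is 3 − 1 = 2 and tw(G) ≤ 2. The edges 6–8–2–5–7–4–9–3–1–6 form a cycle, so G is not a tree and its treewidth is at least 2. Hence tw(G) = 2 exactly.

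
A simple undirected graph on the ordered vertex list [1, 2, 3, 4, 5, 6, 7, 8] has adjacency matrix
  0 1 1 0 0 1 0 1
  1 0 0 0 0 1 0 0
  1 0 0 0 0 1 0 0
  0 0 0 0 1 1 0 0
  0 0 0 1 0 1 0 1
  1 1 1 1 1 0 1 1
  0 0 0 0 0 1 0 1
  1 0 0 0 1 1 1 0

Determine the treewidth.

A width-2 tree decomposition is:
Bags: B1 = {1, 6, 8}  B2 = {5, 6, 8}  B3 = {6, 7, 8}  B4 = {1, 2, 6}  B5 = {4, 5, 6}  B6 = {1, 3, 6}
Tree: B1–B2, B1–B3, B1–B4, B2–B5, B4–B6
The largest bag has 3 vertices, giving width 2; this decomposition certifies tw(G) ≤ 2. On the other hand G contains the 3-clique {1, 6, 8}. A clique must lie in a single bag of any decomposition, so no decomposition can have width below 2. The upper and lower bounds meet at 2, so that is the treewidth.

2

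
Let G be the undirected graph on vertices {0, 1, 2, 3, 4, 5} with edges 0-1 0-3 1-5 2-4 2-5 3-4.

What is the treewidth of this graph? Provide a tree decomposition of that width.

The largest bag has 3 vertices, giving width 2; this decomposition certifies tw(G) ≤ 2. Since 3–4–2–5–1–0–3 is a cycle in G, G is not acyclic. Forests are exactly the graphs of treewidth ≤ 1, so tw(G) ≥ 2. Hence tw(G) = 2 exactly.

Treewidth 2.
One optimal decomposition is:
Bags: B1 = {2, 3, 4}  B2 = {2, 3, 5}  B3 = {1, 3, 5}  B4 = {0, 1, 3}
Tree: B1–B2, B2–B3, B3–B4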